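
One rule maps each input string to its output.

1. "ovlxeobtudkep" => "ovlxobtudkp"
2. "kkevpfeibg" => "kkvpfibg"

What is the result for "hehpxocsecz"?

hhpxocscz

Rule — remove every "e".
So "hehpxocsecz" becomes "hhpxocscz".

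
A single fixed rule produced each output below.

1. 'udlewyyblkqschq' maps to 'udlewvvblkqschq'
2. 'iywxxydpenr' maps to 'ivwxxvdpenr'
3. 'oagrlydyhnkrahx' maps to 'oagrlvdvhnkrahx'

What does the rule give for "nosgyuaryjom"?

nosgvuarvjom

What's happening: replace every "y" with "v".
Applying that to "nosgyuaryjom" gives "nosgvuarvjom".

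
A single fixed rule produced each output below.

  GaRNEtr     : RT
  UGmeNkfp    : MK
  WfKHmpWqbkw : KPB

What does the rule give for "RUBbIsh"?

BS

In each case the input is transformed by: keep one character in every 3, starting at position 3 (positions 3rd, 6th, 9th, ...), then convert every letter to uppercase.
On "RUBbIsh" that produces "BS".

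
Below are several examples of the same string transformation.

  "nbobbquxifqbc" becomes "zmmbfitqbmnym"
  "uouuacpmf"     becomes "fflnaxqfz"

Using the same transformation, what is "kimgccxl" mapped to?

What's happening: move the first 2 characters to the end (rotate left by 2), then shift every letter 11 places forward in the alphabet (wrapping around).
So "kimgccxl" becomes "xrnniwvt".
(Check on "uouuacpmf": → "uuacpmfuo" → "fflnaxqfz" ✓)

xrnniwvt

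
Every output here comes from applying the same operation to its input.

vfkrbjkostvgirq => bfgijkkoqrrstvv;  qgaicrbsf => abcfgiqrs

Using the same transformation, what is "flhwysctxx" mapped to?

cfhlstwxxy

Rule — sort the characters into alphabetical order.
So "flhwysctxx" becomes "cfhlstwxxy".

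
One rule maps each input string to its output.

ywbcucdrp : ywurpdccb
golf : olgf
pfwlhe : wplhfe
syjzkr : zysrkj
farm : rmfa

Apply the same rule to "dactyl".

ytldca

Each output is the input with this applied: sort the characters into reverse alphabetical order.
Doing the same to "dactyl": "ytldca".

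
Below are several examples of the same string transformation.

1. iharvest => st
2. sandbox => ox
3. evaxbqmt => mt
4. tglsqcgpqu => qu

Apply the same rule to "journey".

ey

The rule is to keep only the last 2 characters.
Applying that to "journey" gives "ey".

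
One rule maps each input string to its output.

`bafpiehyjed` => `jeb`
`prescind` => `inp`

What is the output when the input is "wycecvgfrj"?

Each output is the input with this applied: swap the first and last characters, then keep only the last 3 characters.
On "wycecvgfrj": the first step gives "jycecvgfrw", and the second then gives "frw".
(Check on "bafpiehyjed": → "dafpiehyjeb" → "jeb" ✓)

frw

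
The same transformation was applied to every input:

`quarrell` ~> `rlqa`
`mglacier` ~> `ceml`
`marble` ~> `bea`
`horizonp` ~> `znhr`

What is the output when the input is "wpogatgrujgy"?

gugwoa

Looking at the pairs, the operation is to swap the front and back halves of the string, then keep every other character starting from the first (positions 1st, 3rd, 5th, ...).
Working it through for "wpogatgrujgy": intermediate "grujgywpogat", final "gugwoa".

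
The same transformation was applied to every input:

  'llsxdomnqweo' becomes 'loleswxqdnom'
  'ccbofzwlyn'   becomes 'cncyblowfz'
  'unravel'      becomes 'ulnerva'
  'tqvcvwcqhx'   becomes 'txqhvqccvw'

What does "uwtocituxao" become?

Looking at the pairs, the operation is to take characters alternately from the front and the back (1st, last, 2nd, 2nd-last, ...).
On "uwtocituxao" that produces "uowatxoucti".

uowatxoucti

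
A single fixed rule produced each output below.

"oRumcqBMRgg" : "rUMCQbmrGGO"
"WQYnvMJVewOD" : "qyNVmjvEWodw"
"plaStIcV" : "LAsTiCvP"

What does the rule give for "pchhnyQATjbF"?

CHHNYqatJBfP

In each case the input is transformed by: flip the case of every letter, then move the first character to the end.
Applying both steps to "pchhnyQATjbF": "PCHHNYqatJBf", then "CHHNYqatJBfP".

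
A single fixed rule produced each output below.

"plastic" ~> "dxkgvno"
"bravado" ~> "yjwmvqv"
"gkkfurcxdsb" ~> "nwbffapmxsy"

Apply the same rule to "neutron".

jiizpom

The pattern: move the last 2 characters to the front (rotate right by 2), then shift every letter 5 places backward in the alphabet (wrapping around).
For "neutron", step one produces "onneutr"; step two turns that into "jiizpom".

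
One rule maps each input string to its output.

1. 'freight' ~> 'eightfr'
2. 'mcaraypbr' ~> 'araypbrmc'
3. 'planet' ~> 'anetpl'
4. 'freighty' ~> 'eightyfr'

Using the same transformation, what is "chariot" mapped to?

Rule — move the first 2 characters to the end (rotate left by 2).
Applying that to "chariot" gives "ariotch".

ariotch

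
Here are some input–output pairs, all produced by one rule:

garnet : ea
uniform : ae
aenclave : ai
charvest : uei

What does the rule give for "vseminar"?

iae

Looking at the pairs, the operation is to shift every letter 13 places forward in the alphabet (wrapping around) — i.e. ROT13, then keep only the vowels.
Starting from "vseminar": after the first operation, "ifrzvane"; after the second, "iae".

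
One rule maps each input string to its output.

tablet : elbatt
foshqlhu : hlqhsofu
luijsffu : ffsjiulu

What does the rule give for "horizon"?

ozirohn

In each case the input is transformed by: move the last character to the front, then reverse the string.
Applying that to "horizon" gives "ozirohn".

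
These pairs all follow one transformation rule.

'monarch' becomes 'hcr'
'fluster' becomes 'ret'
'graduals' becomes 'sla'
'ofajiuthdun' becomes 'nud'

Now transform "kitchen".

neh

What's happening: reverse the string, then keep only the first 3 characters.
For "kitchen", step one produces "nehctik"; step two turns that into "neh".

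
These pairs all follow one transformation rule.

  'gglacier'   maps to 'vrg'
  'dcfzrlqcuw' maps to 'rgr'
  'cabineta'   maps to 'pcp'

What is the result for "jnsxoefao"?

cdp

The pattern: shift every letter 11 places backward in the alphabet (wrapping around), then keep one character in every 3, starting at position 2 (positions 2nd, 5th, 8th, ...).
So "jnsxoefao" becomes "cdp".
(Check on "cabineta": → "rpqxctip" → "pcp" ✓)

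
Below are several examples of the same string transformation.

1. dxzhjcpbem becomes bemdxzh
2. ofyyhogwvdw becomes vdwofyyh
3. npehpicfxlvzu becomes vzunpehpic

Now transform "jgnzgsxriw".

In each case the input is transformed by: move the last 3 characters to the front (rotate right by 3), then delete the last 3 characters.
"jgnzgsxriw" → "riwjgnzgsx" → "riwjgnz".

riwjgnz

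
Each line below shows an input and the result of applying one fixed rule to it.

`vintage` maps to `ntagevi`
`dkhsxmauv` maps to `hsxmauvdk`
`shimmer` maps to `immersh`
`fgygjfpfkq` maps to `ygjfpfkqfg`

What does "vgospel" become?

The transformation: move the first 2 characters to the end (rotate left by 2).
For "vgospel" the result is "ospelvg".

ospelvg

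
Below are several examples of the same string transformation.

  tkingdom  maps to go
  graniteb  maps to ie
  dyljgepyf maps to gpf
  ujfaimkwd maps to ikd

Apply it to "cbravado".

vd

What's happening: delete the first 3 characters, then keep every other character starting from the second (positions 2nd, 4th, 6th, ...).
On "cbravado" that produces "vd".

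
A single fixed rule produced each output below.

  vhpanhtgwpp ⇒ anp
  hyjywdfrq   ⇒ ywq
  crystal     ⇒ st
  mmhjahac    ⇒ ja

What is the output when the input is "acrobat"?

What's happening: swap each adjacent pair of characters (1↔2, 3↔4, ...), then keep one character in every 3, starting at position 3 (positions 3rd, 6th, 9th, ...).
Applying that to "acrobat" gives "ob".

ob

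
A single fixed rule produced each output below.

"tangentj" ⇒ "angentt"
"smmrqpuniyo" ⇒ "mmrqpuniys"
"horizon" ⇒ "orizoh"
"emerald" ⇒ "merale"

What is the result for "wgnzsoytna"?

The transformation: delete the last character, then move the first character to the end.
Starting from "wgnzsoytna": after the first operation, "wgnzsoytn"; after the second, "gnzsoytnw".

gnzsoytnw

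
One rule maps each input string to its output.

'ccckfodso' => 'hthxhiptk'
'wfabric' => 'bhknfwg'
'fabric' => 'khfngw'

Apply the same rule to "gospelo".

In each case the input is transformed by: shift every letter 5 places forward in the alphabet (wrapping around), then take characters alternately from the front and the back (1st, last, 2nd, 2nd-last, ...).
"gospelo" → "ltxujqt" → "lttqxju".
(Check on "ccckfodso": → "hhhpktixt" → "hthxhiptk" ✓)

lttqxju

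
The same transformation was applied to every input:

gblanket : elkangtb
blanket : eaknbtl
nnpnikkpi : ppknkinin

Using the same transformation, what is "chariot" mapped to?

oaircth

The rule is to take characters alternately from the front and the back (1st, last, 2nd, 2nd-last, ...), then move the first 3 characters to the end (rotate left by 3).
For "chariot" the result is "oaircth".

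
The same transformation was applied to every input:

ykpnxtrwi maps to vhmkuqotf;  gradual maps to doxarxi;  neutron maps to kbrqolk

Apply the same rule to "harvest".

exosbpq

The transformation: shift every letter 3 places backward in the alphabet (wrapping around).
On "harvest" that produces "exosbpq".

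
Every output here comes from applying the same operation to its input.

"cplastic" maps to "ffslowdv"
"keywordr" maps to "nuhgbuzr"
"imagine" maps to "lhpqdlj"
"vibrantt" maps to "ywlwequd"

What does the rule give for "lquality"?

obtwxldo

What's happening: shift every letter 3 places forward in the alphabet (wrapping around), then take characters alternately from the front and the back (1st, last, 2nd, 2nd-last, ...).
Applying both steps to "lquality": "otxdolwb", then "obtwxldo".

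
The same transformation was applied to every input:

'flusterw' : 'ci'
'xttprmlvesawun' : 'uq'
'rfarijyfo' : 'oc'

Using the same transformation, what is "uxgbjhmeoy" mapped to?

ru

Each output is the input with this applied: shift every letter 3 places backward in the alphabet (wrapping around), then keep only the first 2 characters.
Working it through for "uxgbjhmeoy": intermediate "rudygejblv", final "ru".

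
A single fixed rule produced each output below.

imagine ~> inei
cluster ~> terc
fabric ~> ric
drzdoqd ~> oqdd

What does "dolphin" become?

Each output is the input with this applied: move the last 3 characters to the front (rotate right by 3), then delete the last 3 characters.
On "dolphin": the first step gives "hindolp", and the second then gives "hind".

hind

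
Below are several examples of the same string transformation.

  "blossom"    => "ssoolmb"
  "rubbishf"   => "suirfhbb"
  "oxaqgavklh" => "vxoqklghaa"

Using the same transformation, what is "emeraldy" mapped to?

rylmeead

What's happening: sort the characters into reverse alphabetical order, then swap each adjacent pair of characters (1↔2, 3↔4, ...).
"emeraldy" → "yrmleeda" → "rylmeead".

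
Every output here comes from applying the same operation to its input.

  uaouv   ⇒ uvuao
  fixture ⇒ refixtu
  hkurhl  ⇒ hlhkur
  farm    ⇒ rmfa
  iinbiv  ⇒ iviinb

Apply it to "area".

Each output is the input with this applied: move the last 2 characters to the front (rotate right by 2).
So "area" becomes "eaar".

eaar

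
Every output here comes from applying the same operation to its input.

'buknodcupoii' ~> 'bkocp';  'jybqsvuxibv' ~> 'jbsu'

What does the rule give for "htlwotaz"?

Each output is the input with this applied: delete the last 3 characters, then keep every other character starting from the first (positions 1st, 3rd, 5th, ...).
On "htlwotaz": the first step gives "htlwo", and the second then gives "hlo".

hlo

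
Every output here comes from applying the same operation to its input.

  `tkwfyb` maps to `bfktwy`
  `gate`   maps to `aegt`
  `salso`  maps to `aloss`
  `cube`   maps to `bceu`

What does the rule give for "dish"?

The transformation: sort the characters into alphabetical order.
"dish" → "dhis".

dhis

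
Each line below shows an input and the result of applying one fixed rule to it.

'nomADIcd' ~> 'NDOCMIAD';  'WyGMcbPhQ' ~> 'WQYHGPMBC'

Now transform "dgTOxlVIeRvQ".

The pattern: take characters alternately from the front and the back (1st, last, 2nd, 2nd-last, ...), then convert every letter to uppercase.
"dgTOxlVIeRvQ" → "DQGVTROEXILV".

DQGVTROEXILV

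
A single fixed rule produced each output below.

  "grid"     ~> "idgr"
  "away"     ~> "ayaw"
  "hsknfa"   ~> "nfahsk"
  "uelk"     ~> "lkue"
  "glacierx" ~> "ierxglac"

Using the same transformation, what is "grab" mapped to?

What's happening: swap the front and back halves of the string.
On "grab" that produces "abgr".

abgr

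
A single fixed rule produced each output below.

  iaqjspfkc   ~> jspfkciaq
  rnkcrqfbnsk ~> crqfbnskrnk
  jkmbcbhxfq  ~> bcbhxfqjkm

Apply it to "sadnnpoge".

The pattern: move the first 3 characters to the end (rotate left by 3).
So "sadnnpoge" becomes "nnpogesad".

nnpogesad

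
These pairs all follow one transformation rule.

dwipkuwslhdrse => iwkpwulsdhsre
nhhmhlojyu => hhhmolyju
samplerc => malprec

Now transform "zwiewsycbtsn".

iwweysbcstn

Looking at the pairs, the operation is to delete the first character, then swap each adjacent pair of characters (1↔2, 3↔4, ...).
On "zwiewsycbtsn": the first step gives "wiewsycbtsn", and the second then gives "iwweysbcstn".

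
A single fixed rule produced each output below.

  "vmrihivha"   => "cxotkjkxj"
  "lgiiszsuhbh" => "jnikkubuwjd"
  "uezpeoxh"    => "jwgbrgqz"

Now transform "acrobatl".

Looking at the pairs, the operation is to shift every letter 2 places forward in the alphabet (wrapping around), then move the last character to the front.
So "acrobatl" becomes "ncetqdcv".

ncetqdcv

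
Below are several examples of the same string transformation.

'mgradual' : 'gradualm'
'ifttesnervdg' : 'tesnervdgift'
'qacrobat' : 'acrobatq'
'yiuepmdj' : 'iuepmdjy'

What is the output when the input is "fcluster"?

The pattern: swap the front and back halves of the string, then move the last 3 characters to the front (rotate right by 3).
For "fcluster", step one produces "sterfclu"; step two turns that into "clusterf".

clusterf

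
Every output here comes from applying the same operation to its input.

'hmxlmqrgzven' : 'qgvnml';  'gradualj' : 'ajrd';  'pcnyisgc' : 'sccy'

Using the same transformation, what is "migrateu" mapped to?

tuir

Rule — keep every other character starting from the second (positions 2nd, 4th, 6th, ...), then move the first 2 characters to the end (rotate left by 2).
For "migrateu", step one produces "irtu"; step two turns that into "tuir".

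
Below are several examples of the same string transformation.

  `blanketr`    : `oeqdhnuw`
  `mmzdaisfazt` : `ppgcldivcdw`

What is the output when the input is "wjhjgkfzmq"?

The pattern: swap each adjacent pair of characters (1↔2, 3↔4, ...), then shift every letter 3 places forward in the alphabet (wrapping around).
On "wjhjgkfzmq" that produces "mzmknjcitp".

mzmknjcitp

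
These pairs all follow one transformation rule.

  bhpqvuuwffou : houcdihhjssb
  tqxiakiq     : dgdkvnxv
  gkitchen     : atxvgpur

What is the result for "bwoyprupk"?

Rule — shift every letter 13 places forward in the alphabet (wrapping around) — i.e. ROT13, then move the last character to the front.
Doing the same to "bwoyprupk": "xojblcehc".

xojblcehc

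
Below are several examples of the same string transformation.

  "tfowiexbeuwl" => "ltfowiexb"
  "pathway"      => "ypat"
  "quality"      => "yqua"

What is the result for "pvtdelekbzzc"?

cpvtdelek

The transformation: move the last character to the front, then delete the last 3 characters.
Applying both steps to "pvtdelekbzzc": "cpvtdelekbzz", then "cpvtdelek".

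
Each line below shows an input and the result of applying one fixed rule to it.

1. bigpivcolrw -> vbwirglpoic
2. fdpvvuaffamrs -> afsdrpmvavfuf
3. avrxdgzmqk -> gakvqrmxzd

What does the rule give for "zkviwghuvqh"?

In each case the input is transformed by: take characters alternately from the front and the back (1st, last, 2nd, 2nd-last, ...), then move the last character to the front.
"zkviwghuvqh" → "zhkqvviuwhg" → "gzhkqvviuwh".

gzhkqvviuwh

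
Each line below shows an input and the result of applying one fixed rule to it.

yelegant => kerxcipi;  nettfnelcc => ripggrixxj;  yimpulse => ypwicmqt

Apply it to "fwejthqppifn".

uttmjrjainxl

Each output is the input with this applied: shift every letter 4 places forward in the alphabet (wrapping around), then swap the front and back halves of the string.
For "fwejthqppifn", step one produces "jainxluttmjr"; step two turns that into "uttmjrjainxl".
(Check on "nettfnelcc": → "rixxjripgg" → "ripggrixxj" ✓)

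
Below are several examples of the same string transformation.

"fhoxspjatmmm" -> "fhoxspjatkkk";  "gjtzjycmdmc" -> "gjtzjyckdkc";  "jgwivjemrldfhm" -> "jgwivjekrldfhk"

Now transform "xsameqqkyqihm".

In each case the input is transformed by: replace every "m" with "k".
Doing the same to "xsameqqkyqihm": "xsakeqqkyqihk".

xsakeqqkyqihk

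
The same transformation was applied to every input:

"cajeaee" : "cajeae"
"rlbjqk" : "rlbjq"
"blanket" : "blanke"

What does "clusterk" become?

The pattern: delete the last character.
On "clusterk" that produces "cluster".

cluster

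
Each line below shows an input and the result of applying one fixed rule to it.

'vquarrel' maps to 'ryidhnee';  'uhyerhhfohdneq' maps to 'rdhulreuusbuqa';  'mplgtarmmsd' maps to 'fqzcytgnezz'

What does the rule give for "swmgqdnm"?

azfjztdq

Each output is the input with this applied: move the last 2 characters to the front (rotate right by 2), then shift every letter 13 places forward in the alphabet (wrapping around) — i.e. ROT13.
"swmgqdnm" → "nmswmgqd" → "azfjztdq".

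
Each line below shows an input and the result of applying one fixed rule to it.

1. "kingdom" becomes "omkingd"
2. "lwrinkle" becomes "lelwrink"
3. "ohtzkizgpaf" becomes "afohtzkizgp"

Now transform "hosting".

The rule is to move the last 2 characters to the front (rotate right by 2).
So "hosting" becomes "nghosti".

nghosti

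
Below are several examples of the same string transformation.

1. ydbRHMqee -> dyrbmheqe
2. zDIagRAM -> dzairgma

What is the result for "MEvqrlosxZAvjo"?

The pattern: swap each adjacent pair of characters (1↔2, 3↔4, ...), then convert every letter to lowercase.
Applying both steps to "MEvqrlosxZAvjo": "EMqvlrsoZxvAoj", then "emqvlrsozxvaoj".

emqvlrsozxvaoj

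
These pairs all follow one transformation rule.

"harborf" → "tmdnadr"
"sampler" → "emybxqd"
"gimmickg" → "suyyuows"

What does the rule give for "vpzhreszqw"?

Each output is the input with this applied: shift every letter 12 places forward in the alphabet (wrapping around).
On "vpzhreszqw" that produces "hbltdqelci".

hbltdqelci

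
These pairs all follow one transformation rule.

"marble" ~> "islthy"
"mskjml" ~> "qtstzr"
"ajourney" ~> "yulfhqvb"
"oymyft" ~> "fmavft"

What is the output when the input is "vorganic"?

hupjcvyn

Each output is the input with this applied: shift every letter 7 places forward in the alphabet (wrapping around), then swap the front and back halves of the string.
Working it through for "vorganic": intermediate "cvynhupj", final "hupjcvyn".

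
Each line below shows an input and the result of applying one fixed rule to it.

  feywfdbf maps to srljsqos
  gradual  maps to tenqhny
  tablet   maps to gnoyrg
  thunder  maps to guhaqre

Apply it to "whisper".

juvfcre

Rule — shift every letter 13 places forward in the alphabet (wrapping around) — i.e. ROT13.
Doing the same to "whisper": "juvfcre".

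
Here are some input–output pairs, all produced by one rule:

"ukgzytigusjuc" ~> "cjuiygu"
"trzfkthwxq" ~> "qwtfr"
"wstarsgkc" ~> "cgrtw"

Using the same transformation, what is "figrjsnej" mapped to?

jnjgf

In each case the input is transformed by: reverse the string, then keep every other character starting from the first (positions 1st, 3rd, 5th, ...).
Working it through for "figrjsnej": intermediate "jensjrgif", final "jnjgf".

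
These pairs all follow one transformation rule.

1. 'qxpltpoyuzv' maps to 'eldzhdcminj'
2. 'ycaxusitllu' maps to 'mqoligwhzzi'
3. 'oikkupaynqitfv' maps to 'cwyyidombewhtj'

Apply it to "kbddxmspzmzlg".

Rule — shift every letter 12 places backward in the alphabet (wrapping around).
Doing the same to "kbddxmspzmzlg": "yprrlagdnanzu".

yprrlagdnanzu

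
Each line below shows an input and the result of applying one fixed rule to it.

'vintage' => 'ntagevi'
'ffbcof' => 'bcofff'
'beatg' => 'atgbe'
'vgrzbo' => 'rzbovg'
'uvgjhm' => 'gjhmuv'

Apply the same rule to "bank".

nkba

What's happening: move the first 2 characters to the end (rotate left by 2).
Doing the same to "bank": "nkba".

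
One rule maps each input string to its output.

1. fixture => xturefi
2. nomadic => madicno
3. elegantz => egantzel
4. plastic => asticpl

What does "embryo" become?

In each case the input is transformed by: move the first 2 characters to the end (rotate left by 2).
On "embryo" that produces "bryoem".

bryoem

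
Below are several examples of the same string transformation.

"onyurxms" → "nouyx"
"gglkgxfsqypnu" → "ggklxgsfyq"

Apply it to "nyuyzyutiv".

ynyuyzt

The pattern: swap each adjacent pair of characters (1↔2, 3↔4, ...), then delete the last 3 characters.
Applying both steps to "nyuyzyutiv": "ynyuyztuvi", then "ynyuyzt".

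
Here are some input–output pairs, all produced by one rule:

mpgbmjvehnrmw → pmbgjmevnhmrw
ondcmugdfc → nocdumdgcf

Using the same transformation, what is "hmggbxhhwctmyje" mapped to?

Each output is the input with this applied: swap each adjacent pair of characters (1↔2, 3↔4, ...).
"hmggbxhhwctmyje" → "mhggxbhhcwmtjye".

mhggxbhhcwmtjye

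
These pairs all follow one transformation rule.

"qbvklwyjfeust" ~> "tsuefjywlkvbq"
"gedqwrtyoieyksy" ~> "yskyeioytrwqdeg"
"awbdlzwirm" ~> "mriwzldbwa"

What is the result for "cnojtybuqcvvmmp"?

pmmvvcqubytjonc

The rule is to reverse the string.
So "cnojtybuqcvvmmp" becomes "pmmvvcqubytjonc".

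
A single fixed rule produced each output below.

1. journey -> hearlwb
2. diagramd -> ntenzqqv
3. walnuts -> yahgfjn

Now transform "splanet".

The rule is to move the first 2 characters to the end (rotate left by 2), then shift every letter 13 places forward in the alphabet (wrapping around) — i.e. ROT13.
Starting from "splanet": after the first operation, "lanetsp"; after the second, "ynargfc".

ynargfc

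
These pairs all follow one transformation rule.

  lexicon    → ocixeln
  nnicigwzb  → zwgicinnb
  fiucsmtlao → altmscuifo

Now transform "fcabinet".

enibacft

In each case the input is transformed by: reverse the string, then move the first character to the end.
Working it through for "fcabinet": intermediate "tenibacf", final "enibacft".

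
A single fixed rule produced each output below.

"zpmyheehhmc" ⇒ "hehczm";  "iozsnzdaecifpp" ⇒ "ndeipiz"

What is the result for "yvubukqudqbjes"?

Looking at the pairs, the operation is to keep every other character starting from the first (positions 1st, 3rd, 5th, ...), then move the first 2 characters to the end (rotate left by 2).
For "yvubukqudqbjes" the result is "uqdbeyu".
(Check on "iozsnzdaecifpp": → "izndeip" → "ndeipiz" ✓)

uqdbeyu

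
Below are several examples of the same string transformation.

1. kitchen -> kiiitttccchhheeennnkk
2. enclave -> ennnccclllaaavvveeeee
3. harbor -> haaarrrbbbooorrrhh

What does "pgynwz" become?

In each case the input is transformed by: repeat every character 3 times, then move the first 2 characters to the end (rotate left by 2).
Working it through for "pgynwz": intermediate "pppgggyyynnnwwwzzz", final "pgggyyynnnwwwzzzpp".

pgggyyynnnwwwzzzpp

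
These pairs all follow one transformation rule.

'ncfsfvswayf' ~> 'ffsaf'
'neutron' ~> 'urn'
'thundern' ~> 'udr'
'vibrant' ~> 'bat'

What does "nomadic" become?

Each output is the input with this applied: delete the first character, then keep every other character starting from the second (positions 2nd, 4th, 6th, ...).
On "nomadic": the first step gives "omadic", and the second then gives "mdc".

mdc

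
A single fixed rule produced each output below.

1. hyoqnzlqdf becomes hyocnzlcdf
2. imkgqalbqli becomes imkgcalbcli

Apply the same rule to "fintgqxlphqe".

The pattern: replace every "q" with "c".
On "fintgqxlphqe" that produces "fintgcxlphce".

fintgcxlphce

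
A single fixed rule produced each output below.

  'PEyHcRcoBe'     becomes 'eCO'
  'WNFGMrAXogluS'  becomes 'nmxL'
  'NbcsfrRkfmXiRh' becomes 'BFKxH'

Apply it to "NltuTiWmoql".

LtML

What's happening: flip the case of every letter, then keep one character in every 3, starting at position 2 (positions 2nd, 5th, 8th, ...).
Starting from "NltuTiWmoql": after the first operation, "nLTUtIwMOQL"; after the second, "LtML".
(Check on "WNFGMrAXogluS": → "wnfgmRaxOGLUs" → "nmxL" ✓)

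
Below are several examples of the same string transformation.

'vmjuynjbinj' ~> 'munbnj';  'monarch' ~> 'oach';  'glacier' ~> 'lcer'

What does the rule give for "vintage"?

itge

The rule is to swap each adjacent pair of characters (1↔2, 3↔4, ...), then keep every other character starting from the first (positions 1st, 3rd, 5th, ...).
Applying both steps to "vintage": "ivtngae", then "itge".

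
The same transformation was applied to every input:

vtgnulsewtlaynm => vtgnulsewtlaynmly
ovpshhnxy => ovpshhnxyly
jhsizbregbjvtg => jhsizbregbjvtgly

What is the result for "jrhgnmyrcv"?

Looking at the pairs, the operation is to append "ly".
So "jrhgnmyrcv" becomes "jrhgnmyrcvly".

jrhgnmyrcvly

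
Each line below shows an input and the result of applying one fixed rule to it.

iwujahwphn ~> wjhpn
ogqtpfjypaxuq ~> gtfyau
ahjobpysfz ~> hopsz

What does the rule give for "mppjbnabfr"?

pjnbr

The rule is to keep every other character starting from the second (positions 2nd, 4th, 6th, ...).
Applying that to "mppjbnabfr" gives "pjnbr".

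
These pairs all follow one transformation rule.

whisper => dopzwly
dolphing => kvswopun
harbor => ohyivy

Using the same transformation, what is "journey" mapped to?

In each case the input is transformed by: shift every letter 7 places forward in the alphabet (wrapping around).
On "journey" that produces "qvbyulf".

qvbyulf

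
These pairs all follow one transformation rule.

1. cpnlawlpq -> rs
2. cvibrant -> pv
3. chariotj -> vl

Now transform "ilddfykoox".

Rule — shift every letter 2 places forward in the alphabet (wrapping around), then keep only the last 2 characters.
Starting from "ilddfykoox": after the first operation, "knffhamqqz"; after the second, "qz".

qz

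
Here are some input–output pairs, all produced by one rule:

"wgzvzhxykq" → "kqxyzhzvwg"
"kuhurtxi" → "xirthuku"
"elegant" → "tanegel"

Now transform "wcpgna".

The pattern: swap each adjacent pair of characters (1↔2, 3↔4, ...), then reverse the string.
For "wcpgna", step one produces "cwgpan"; step two turns that into "napgwc".

napgwc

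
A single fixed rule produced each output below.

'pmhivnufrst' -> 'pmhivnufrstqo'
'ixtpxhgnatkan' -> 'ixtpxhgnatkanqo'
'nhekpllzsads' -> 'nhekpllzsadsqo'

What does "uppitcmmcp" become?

Looking at the pairs, the operation is to append "qo".
On "uppitcmmcp" that produces "uppitcmmcpqo".

uppitcmmcpqo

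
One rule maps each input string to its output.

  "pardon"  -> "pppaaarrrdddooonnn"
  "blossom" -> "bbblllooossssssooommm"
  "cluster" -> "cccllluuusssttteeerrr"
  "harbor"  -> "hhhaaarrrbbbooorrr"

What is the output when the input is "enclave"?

eeennnccclllaaavvveee

In each case the input is transformed by: repeat every character 3 times.
On "enclave" that produces "eeennnccclllaaavvveee".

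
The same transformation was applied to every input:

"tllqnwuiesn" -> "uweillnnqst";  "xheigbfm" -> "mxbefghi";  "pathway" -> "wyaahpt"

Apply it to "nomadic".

Each output is the input with this applied: sort the characters into alphabetical order, then move the last 2 characters to the front (rotate right by 2).
Starting from "nomadic": after the first operation, "acdimno"; after the second, "noacdim".
(Check on "tllqnwuiesn": → "eillnnqstuw" → "uweillnnqst" ✓)

noacdim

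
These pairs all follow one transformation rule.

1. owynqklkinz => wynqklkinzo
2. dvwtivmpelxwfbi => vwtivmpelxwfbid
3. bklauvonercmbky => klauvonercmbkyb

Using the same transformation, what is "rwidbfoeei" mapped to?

widbfoeeir

Looking at the pairs, the operation is to move the first character to the end.
Applying that to "rwidbfoeei" gives "widbfoeeir".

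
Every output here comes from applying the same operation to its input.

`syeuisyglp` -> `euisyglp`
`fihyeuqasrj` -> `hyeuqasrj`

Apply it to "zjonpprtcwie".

The rule is to delete the first 2 characters.
For "zjonpprtcwie" the result is "onpprtcwie".

onpprtcwie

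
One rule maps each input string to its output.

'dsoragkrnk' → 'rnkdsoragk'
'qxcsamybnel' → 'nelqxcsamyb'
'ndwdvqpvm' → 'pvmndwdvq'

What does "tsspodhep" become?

Rule — move the last 3 characters to the front (rotate right by 3).
Doing the same to "tsspodhep": "heptsspod".

heptsspod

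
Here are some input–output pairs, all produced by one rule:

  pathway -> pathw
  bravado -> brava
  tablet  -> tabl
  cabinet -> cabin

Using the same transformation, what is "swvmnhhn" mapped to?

swvmnh

The transformation: delete the last 2 characters.
"swvmnhhn" → "swvmnh".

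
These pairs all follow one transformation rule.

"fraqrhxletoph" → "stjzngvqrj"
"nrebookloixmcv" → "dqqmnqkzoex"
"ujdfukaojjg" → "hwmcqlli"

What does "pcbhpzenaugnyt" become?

jrbgpcwipav

Rule — shift every letter 2 places forward in the alphabet (wrapping around), then delete the first 3 characters.
Working it through for "pcbhpzenaugnyt": intermediate "redjrbgpcwipav", final "jrbgpcwipav".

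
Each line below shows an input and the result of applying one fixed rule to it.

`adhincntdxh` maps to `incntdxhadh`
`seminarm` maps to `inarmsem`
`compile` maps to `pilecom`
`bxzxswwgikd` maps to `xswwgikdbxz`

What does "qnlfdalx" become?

Each output is the input with this applied: move the first 3 characters to the end (rotate left by 3).
"qnlfdalx" → "fdalxqnl".

fdalxqnl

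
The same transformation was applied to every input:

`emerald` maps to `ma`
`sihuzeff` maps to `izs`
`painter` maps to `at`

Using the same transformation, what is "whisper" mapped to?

Looking at the pairs, the operation is to swap the first and last characters, then keep one character in every 3, starting at position 2 (positions 2nd, 5th, 8th, ...).
"whisper" → "rhispew" → "hp".

hp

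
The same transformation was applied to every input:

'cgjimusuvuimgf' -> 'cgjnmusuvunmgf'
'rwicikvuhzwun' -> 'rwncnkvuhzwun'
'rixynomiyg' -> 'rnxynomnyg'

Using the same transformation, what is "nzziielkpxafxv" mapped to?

What's happening: replace every "i" with "n".
"nzziielkpxafxv" → "nzznnelkpxafxv".

nzznnelkpxafxv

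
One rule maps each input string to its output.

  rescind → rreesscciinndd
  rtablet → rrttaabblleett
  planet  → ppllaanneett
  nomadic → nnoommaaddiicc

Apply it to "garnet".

Looking at the pairs, the operation is to double every character.
Doing the same to "garnet": "ggaarrnneett".

ggaarrnneett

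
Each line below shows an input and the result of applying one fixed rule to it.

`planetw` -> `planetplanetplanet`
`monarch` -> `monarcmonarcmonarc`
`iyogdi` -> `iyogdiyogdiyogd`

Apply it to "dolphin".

dolphidolphidolphi

Rule — delete the last character, then write the whole string 3 times in a row.
For "dolphin", step one produces "dolphi"; step two turns that into "dolphidolphidolphi".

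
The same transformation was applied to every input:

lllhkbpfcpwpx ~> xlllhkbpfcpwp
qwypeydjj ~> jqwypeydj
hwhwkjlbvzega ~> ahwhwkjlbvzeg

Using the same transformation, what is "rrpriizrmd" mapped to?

drrpriizrm

What's happening: move the last character to the front.
Applying that to "rrpriizrmd" gives "drrpriizrm".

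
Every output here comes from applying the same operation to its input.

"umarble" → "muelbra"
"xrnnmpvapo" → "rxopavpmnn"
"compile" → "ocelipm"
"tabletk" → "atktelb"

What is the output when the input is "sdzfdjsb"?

dsbsjdfz

The transformation: move the first 2 characters to the end (rotate left by 2), then reverse the string.
For "sdzfdjsb", step one produces "zfdjsbsd"; step two turns that into "dsbsjdfz".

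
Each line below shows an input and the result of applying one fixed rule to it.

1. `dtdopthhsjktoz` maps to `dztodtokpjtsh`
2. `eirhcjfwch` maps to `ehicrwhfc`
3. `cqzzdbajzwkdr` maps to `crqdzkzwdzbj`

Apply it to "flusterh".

fhlrues

The pattern: take characters alternately from the front and the back (1st, last, 2nd, 2nd-last, ...), then delete the last character.
Working it through for "flusterh": intermediate "fhlruest", final "fhlrues".
(Check on "eirhcjfwch": → "ehicrwhfcj" → "ehicrwhfc" ✓)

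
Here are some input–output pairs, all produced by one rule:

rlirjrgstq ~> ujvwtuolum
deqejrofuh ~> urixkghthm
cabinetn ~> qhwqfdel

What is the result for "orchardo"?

The transformation: shift every letter 3 places forward in the alphabet (wrapping around), then swap the front and back halves of the string.
On "orchardo": the first step gives "rufkdugr", and the second then gives "dugrrufk".

dugrrufk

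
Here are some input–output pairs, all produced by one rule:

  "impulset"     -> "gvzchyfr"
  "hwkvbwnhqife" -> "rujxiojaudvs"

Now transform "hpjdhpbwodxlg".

Rule — move the last character to the front, then shift every letter 13 places forward in the alphabet (wrapping around) — i.e. ROT13.
On "hpjdhpbwodxlg": the first step gives "ghpjdhpbwodxl", and the second then gives "tucwqucojbqky".

tucwqucojbqky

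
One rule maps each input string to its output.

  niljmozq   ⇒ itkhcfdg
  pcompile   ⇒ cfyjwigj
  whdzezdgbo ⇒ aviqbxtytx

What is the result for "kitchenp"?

yhjecnwb

In each case the input is transformed by: move the last 3 characters to the front (rotate right by 3), then shift every letter 6 places backward in the alphabet (wrapping around).
For "kitchenp" the result is "yhjecnwb".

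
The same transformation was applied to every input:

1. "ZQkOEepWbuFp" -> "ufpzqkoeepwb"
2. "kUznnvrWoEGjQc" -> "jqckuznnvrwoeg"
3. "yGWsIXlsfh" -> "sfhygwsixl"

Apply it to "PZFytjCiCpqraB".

The rule is to move the last 3 characters to the front (rotate right by 3), then convert every letter to lowercase.
"PZFytjCiCpqraB" → "raBPZFytjCiCpq" → "rabpzfytjcicpq".

rabpzfytjcicpq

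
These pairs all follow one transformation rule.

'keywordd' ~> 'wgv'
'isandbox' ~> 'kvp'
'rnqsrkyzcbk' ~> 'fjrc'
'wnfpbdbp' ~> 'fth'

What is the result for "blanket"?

Rule — keep one character in every 3, starting at position 2 (positions 2nd, 5th, 8th, ...), then shift every letter 8 places backward in the alphabet (wrapping around).
For "blanket" the result is "dc".

dc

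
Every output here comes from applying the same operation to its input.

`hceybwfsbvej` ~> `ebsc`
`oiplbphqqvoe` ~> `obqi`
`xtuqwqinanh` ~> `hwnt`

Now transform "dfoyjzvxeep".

pjxf

The transformation: keep one character in every 3, starting at position 2 (positions 2nd, 5th, 8th, ...), then swap the first and last characters.
For "dfoyjzvxeep" the result is "pjxf".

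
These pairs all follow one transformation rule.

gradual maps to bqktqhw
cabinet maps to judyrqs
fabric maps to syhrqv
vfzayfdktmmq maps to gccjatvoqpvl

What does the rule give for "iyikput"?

jkfayoy

Rule — reverse the string, then shift every letter 10 places backward in the alphabet (wrapping around).
For "iyikput", step one produces "tupkiyi"; step two turns that into "jkfayoy".
(Check on "gradual": → "laudarg" → "bqktqhw" ✓)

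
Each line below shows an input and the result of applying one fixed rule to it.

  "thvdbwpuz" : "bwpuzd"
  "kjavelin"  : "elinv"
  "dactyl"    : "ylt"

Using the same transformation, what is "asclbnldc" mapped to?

Rule — delete the first 3 characters, then move the first character to the end.
"asclbnldc" → "lbnldc" → "bnldcl".

bnldcl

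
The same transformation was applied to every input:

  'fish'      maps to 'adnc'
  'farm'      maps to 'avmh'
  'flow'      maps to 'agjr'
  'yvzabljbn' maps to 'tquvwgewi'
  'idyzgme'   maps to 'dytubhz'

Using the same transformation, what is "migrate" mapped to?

hdbmvoz

Looking at the pairs, the operation is to shift every letter 5 places backward in the alphabet (wrapping around).
Doing the same to "migrate": "hdbmvoz".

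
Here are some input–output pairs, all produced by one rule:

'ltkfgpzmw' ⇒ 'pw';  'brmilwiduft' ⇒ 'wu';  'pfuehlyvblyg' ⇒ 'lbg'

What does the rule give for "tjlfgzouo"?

Looking at the pairs, the operation is to keep one character in every 3, starting at position 3 (positions 3rd, 6th, 9th, ...), then delete the first character.
Doing the same to "tjlfgzouo": "zo".
(Check on "brmilwiduft": → "mwu" → "wu" ✓)

zo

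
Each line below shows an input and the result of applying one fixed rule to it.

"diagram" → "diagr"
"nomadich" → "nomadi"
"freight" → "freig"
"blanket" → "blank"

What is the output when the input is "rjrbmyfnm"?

What's happening: delete the last 2 characters.
Doing the same to "rjrbmyfnm": "rjrbmyf".

rjrbmyf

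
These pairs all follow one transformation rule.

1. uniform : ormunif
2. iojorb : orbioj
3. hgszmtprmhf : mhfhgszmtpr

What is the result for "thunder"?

derthun

What's happening: move the last 3 characters to the front (rotate right by 3).
Doing the same to "thunder": "derthun".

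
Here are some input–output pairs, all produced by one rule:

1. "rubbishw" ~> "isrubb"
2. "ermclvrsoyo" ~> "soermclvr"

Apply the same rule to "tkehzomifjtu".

In each case the input is transformed by: delete the last 2 characters, then move the last 2 characters to the front (rotate right by 2).
Working it through for "tkehzomifjtu": intermediate "tkehzomifj", final "fjtkehzomi".

fjtkehzomi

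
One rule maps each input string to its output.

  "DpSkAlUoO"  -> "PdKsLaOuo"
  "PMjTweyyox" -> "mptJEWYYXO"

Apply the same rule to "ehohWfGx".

Looking at the pairs, the operation is to flip the case of every letter, then swap each adjacent pair of characters (1↔2, 3↔4, ...).
So "ehohWfGx" becomes "HEHOFwXg".

HEHOFwXg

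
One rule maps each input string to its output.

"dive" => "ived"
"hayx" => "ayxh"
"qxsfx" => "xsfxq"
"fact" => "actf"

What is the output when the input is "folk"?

olkf

Rule — move the first character to the end.
"folk" → "olkf".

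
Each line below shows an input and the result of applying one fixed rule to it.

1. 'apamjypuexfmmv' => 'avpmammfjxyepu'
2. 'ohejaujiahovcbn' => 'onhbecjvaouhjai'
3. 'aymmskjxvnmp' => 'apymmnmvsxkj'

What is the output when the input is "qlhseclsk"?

The transformation: take characters alternately from the front and the back (1st, last, 2nd, 2nd-last, ...).
On "qlhseclsk" that produces "qklshlsce".

qklshlsce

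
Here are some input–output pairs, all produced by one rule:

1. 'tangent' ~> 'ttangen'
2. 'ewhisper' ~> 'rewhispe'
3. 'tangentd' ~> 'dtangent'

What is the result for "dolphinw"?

In each case the input is transformed by: move the last character to the front.
Applying that to "dolphinw" gives "wdolphin".

wdolphin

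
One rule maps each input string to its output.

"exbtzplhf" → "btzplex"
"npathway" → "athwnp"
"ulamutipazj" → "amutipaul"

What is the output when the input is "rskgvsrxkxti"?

The transformation: delete the last 2 characters, then move the first 2 characters to the end (rotate left by 2).
For "rskgvsrxkxti", step one produces "rskgvsrxkx"; step two turns that into "kgvsrxkxrs".

kgvsrxkxrs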